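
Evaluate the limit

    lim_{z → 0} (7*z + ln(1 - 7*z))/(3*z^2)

Direct substitution gives 0/0.
Apply L'Hôpital: lim (7 - 7/(1 - 7*z))/(6*z), still 0/0.
After 2 applications of L'Hôpital's rule the quotient is (-49/(1 - 7*z)^2)/(6); substituting z = 0 gives -49/6.

-49/6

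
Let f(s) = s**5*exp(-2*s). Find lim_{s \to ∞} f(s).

0

Write as s^5/e^{2s}, an ∞/∞ form.
Exponential growth dominates any polynomial, so repeated L'Hôpital (or the standard result) gives 0.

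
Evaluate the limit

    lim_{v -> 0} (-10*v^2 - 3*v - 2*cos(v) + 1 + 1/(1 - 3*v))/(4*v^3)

27/4

Substitution gives 0/0; apply L'Hôpital's rule 3 times.
After differentiating numerator and denominator 3 times the quotient is (-2*sin(v) + 162/(3*v - 1)^4)/(24); at v = 0 this is 27/4.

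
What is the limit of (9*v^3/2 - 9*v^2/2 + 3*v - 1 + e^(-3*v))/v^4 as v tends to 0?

Direct substitution gives 0/0.
Apply L'Hôpital: lim (27*v^2/2 - 9*v + 3 - 3*e^(-3*v))/(4*v^3), still 0/0.
Apply L'Hôpital: lim (27*v - 9 + 9*e^(-3*v))/(12*v^2), still 0/0.
Apply L'Hôpital: lim (27 - 27*e^(-3*v))/(24*v), still 0/0.
After 4 applications of L'Hôpital's rule the quotient is (81*e^(-3*v))/(24); substituting v = 0 gives 27/8.

27/8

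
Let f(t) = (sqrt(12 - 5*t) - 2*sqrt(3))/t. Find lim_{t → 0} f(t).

A 0/0 form; rationalise with √(12 - 5t) + √12. This collapses the numerator to -5t, leaving -5/(√(12 - 5t) + √12) → -5/(2√12) = -5*√(3)/12.

-5*√(3)/12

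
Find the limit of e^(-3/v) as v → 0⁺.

0

As v → 0⁺, -3/(v) → −∞, so e^(-3/(v)) → 0.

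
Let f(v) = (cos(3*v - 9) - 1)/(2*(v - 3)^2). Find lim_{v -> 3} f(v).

-9/4

Direct substitution gives 0/0.
Apply L'Hôpital: lim (-3*sin(3*v - 9))/(4*v - 12), still 0/0.
After 2 applications of L'Hôpital's rule the quotient is (-9*cos(3*v - 9))/(4); substituting v = 3 gives -9/4.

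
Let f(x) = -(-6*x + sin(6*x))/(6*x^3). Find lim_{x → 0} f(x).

6

Direct substitution gives 0/0.
Apply L'Hôpital: lim (6*cos(6*x) - 6)/(-18*x^2), still 0/0.
Apply L'Hôpital: lim (-36*sin(6*x))/(-36*x), still 0/0.
After 3 applications of L'Hôpital's rule the quotient is (-216*cos(6*x))/(-36); substituting x = 0 gives 6.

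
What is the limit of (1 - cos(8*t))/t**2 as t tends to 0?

Substitution gives 0/0.
Use (1 − cos u)/u² → 1/2 with u = 8t: the limit is 8²/(2·1) = 32.

32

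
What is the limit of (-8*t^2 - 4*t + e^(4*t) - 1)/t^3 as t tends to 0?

32/3

Direct substitution gives 0/0.
Apply L'Hôpital: lim (-16*t + 4*e^(4*t) - 4)/(3*t^2), still 0/0.
Apply L'Hôpital: lim (16*e^(4*t) - 16)/(6*t), still 0/0.
After 3 applications of L'Hôpital's rule the quotient is (64*e^(4*t))/(6); substituting t = 0 gives 32/3.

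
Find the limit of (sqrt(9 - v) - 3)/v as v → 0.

-1/6

Substitution gives 0/0. Multiply numerator and denominator by the conjugate √(9 - v) + √9.
The numerator becomes (9 - v) − 9 = -v, so the expression simplifies to -1/(√(9 - v) + √9).
Letting v → 0 gives -1/(2√9) = -1/6.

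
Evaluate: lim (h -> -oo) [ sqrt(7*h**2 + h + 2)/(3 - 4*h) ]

√(7)/4

For large |h|, √(7*h^2 + h + 2) ≈ √7·|h| and the denominator ≈ -4h.
Since h → −∞, |h| = −h, giving −√7/(-4) = √(7)/4.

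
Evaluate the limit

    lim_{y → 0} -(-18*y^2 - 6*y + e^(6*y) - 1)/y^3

-36

Direct substitution gives 0/0.
Apply L'Hôpital: lim (-36*y + 6*e^(6*y) - 6)/(-3*y^2), still 0/0.
Apply L'Hôpital: lim (36*e^(6*y) - 36)/(-6*y), still 0/0.
After 3 applications of L'Hôpital's rule the quotient is (216*e^(6*y))/(-6); substituting y = 0 gives -36.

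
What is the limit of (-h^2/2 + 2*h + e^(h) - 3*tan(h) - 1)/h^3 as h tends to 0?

Substitution gives 0/0 (the numerator vanishes to order 3).
Expand each term to order h^3: the coefficient of h^3 in e^(h) is 1/6 and in -3·tan(h) is -1.
Lower-order terms cancel with the polynomial part, so the numerator is (-5/6)·h^3 + o(h^3), and the limit is (-5/6)/(1) = -5/6.

-5/6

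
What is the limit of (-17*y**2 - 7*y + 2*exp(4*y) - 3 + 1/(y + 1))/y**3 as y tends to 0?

Substitution gives 0/0; apply L'Hôpital's rule 3 times.
After differentiating numerator and denominator 3 times the quotient is (128*e^(4*y) - 6/(y + 1)^4)/(6); at y = 0 this is 61/3.

61/3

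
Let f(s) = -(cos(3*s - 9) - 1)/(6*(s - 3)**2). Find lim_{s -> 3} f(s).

3/4

Direct substitution gives 0/0.
Apply L'Hôpital: lim (-3*sin(3*s - 9))/(36 - 12*s), still 0/0.
After 2 applications of L'Hôpital's rule the quotient is (-9*cos(3*s - 9))/(-12); substituting s = 3 gives 3/4.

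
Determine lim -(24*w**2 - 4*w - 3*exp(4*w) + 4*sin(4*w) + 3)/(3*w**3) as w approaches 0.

224/9

Substitution gives 0/0; apply L'Hôpital's rule 3 times.
After differentiating numerator and denominator 3 times the quotient is (-192*e^(4*w) - 256*cos(4*w))/(-18); at w = 0 this is 224/9.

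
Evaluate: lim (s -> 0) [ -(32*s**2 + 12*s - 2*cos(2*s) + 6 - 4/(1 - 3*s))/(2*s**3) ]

54

Substitution gives 0/0 (the numerator vanishes to order 3).
Expand each term to order s^3: the coefficient of s^3 in -4·1/(1 - 3s) is -108 and in -2·cos(2s) is 0.
Lower-order terms cancel with the polynomial part, so the numerator is (-108)·s^3 + o(s^3), and the limit is (-108)/(-2) = 54.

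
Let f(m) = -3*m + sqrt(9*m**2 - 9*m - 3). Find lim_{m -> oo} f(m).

-3/2

This has the form ∞ − ∞. Multiply and divide by the conjugate √(9*m^2 - 9*m - 3) + 3m.
That gives (-9m - 3) / (√(9*m^2 - 9*m - 3) + 3m).
Divide numerator and denominator by m: the limit is -9/(2·3) = -3/2.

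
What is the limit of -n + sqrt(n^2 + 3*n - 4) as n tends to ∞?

3/2

An ∞ − ∞ form. Rationalising with the conjugate, the difference becomes (3n - 4) / (√(n^2 + 3*n - 4) + n).
For large n the denominator behaves like 2·n, so the quotient tends to 3/2 = 3/2.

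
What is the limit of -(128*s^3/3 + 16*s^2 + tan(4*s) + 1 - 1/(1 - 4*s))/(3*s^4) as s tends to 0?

Substitution gives 0/0 (the numerator vanishes to order 4).
Expand each term to order s^4: the coefficient of s^4 in −1/(1 - 4s) is -256 and in tan(4s) is 0.
Lower-order terms cancel with the polynomial part, so the numerator is (-256)·s^4 + o(s^4), and the limit is (-256)/(-3) = 256/3.

256/3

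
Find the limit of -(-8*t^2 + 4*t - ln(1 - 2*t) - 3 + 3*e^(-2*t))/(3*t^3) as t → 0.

Substitution gives 0/0 (the numerator vanishes to order 3).
Expand each term to order t^3: the coefficient of t^3 in 3·e^(-2t) is -4 and in −ln(1 - 2t) is 8/3.
Lower-order terms cancel with the polynomial part, so the numerator is (-4/3)·t^3 + o(t^3), and the limit is (-4/3)/(-3) = 4/9.

4/9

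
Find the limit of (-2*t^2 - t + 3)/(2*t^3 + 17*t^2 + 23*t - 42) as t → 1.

-5/63

Since t = 1 makes numerator and denominator zero, (t - 1) divides both.
Cancelling it gives (-2*t - 3)/(2*t^2 + 19*t + 42); now plug in t = 1 to get -5/63.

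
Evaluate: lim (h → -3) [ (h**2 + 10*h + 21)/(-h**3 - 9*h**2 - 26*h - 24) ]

Direct substitution gives 0/0, so factor. Both numerator and denominator have (h + 3) as a factor.
After cancelling, the expression reduces to (h + 7)/(-h^2 - 6*h - 8).
Substituting h = -3 gives 4.

4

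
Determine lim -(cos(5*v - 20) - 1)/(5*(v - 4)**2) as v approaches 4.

5/2

Direct substitution gives 0/0.
Apply L'Hôpital: lim (-5*sin(5*v - 20))/(40 - 10*v), still 0/0.
After 2 applications of L'Hôpital's rule the quotient is (-25*cos(5*v - 20))/(-10); substituting v = 4 gives 5/2.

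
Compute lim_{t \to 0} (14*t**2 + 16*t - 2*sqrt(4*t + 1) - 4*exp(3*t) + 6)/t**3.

-26

Substitution gives 0/0 (the numerator vanishes to order 3).
Expand each term to order t^3: the coefficient of t^3 in -4·e^(3t) is -18 and in -2·√(1 + 4t) is -8.
Lower-order terms cancel with the polynomial part, so the numerator is (-26)·t^3 + o(t^3), and the limit is (-26)/(1) = -26.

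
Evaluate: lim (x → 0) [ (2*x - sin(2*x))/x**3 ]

4/3

Direct substitution gives 0/0.
Apply L'Hôpital: lim (2 - 2*cos(2*x))/(3*x^2), still 0/0.
Apply L'Hôpital: lim (4*sin(2*x))/(6*x), still 0/0.
After 3 applications of L'Hôpital's rule the quotient is (8*cos(2*x))/(6); substituting x = 0 gives 4/3.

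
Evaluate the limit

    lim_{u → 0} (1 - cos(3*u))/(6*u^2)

Substitution gives 0/0.
Use (1 − cos θ)/θ² → 1/2 with θ = 3u: the limit is 3²/(2·6) = 3/4.

3/4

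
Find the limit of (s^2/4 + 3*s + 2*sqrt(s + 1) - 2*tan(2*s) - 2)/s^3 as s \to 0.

Substitution gives 0/0; apply L'Hôpital's rule 3 times.
After differentiating numerator and denominator 3 times the quotient is (-64*tan(2*s)^2/cos(2*s)^2 - 32/cos(2*s)^4 + 3/(4*(s + 1)^(5/2)))/(6); at s = 0 this is -125/24.

-125/24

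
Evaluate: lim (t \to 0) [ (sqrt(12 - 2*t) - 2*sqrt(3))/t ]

-√(3)/6

A 0/0 form; rationalise with √(12 - 2t) + √12. This collapses the numerator to -2t, leaving -2/(√(12 - 2t) + √12) → -2/(2√12) = -√(3)/6.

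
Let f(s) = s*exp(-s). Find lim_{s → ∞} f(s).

Write as s^1/e^{1s}, an ∞/∞ form.
Exponential growth dominates any polynomial, so repeated L'Hôpital (or the standard result) gives 0.

0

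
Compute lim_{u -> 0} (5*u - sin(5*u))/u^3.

Direct substitution gives 0/0.
Apply L'Hôpital: lim (5 - 5*cos(5*u))/(3*u^2), still 0/0.
Apply L'Hôpital: lim (25*sin(5*u))/(6*u), still 0/0.
After 3 applications of L'Hôpital's rule the quotient is (125*cos(5*u))/(6); substituting u = 0 gives 125/6.

125/6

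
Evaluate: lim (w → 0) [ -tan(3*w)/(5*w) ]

Substitution gives 0/0.
Since tan(u)/u → 1 as u → 0, tan(3w)/(3w) → 1 and the limit is 3/(-5) = -3/5.

-3/5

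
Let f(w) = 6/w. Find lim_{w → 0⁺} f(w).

∞

As w → 0⁺, (w) → 0⁺, so (w)^1 → 0⁺ and 6/(w)^1 → ∞.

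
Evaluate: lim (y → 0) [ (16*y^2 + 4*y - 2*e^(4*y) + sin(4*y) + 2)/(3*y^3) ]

-32/3

Substitution gives 0/0 (the numerator vanishes to order 3).
Expand each term to order y^3: the coefficient of y^3 in sin(4y) is -32/3 and in -2·e^(4y) is -64/3.
Lower-order terms cancel with the polynomial part, so the numerator is (-32)·y^3 + o(y^3), and the limit is (-32)/(3) = -32/3.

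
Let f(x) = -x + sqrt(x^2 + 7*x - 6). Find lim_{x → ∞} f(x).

This has the form ∞ − ∞. Multiply and divide by the conjugate √(x^2 + 7*x - 6) + x.
That gives (7x - 6) / (√(x^2 + 7*x - 6) + x).
Divide numerator and denominator by x: the limit is 7/(2·1) = 7/2.

7/2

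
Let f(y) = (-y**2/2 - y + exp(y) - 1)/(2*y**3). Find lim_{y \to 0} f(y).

1/12

Direct substitution gives 0/0.
Apply L'Hôpital: lim (-y + e^(y) - 1)/(6*y^2), still 0/0.
Apply L'Hôpital: lim (e^(y) - 1)/(12*y), still 0/0.
After 3 applications of L'Hôpital's rule the quotient is (e^(y))/(12); substituting y = 0 gives 1/12.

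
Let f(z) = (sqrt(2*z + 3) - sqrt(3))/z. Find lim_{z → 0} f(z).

√(3)/3

A 0/0 form; rationalise with √(3 + 2z) + √3. This collapses the numerator to 2z, leaving 2/(√(3 + 2z) + √3) → 2/(2√3) = √(3)/3.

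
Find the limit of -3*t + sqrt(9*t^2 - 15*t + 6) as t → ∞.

This has the form ∞ − ∞. Multiply and divide by the conjugate √(9*t^2 - 15*t + 6) + 3t.
That gives (-15t + 6) / (√(9*t^2 - 15*t + 6) + 3t).
Divide numerator and denominator by t: the limit is -15/(2·3) = -5/2.

-5/2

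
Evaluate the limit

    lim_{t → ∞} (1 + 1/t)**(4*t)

Let L be the limit and take ln: ln L = lim (4t)·ln(1 + 1/t) = lim (4t)·(1/t + O(1/t²)) = 4.
Hence L = e^(4).

e^(4)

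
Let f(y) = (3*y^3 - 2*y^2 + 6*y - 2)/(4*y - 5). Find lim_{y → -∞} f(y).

The numerator has higher degree (3 > 1); the quotient behaves like (3/(4))·y^2 for large |y|.
As y → −∞ this diverges to ∞.

∞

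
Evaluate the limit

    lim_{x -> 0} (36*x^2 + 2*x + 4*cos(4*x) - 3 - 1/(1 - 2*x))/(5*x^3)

-8/5

Substitution gives 0/0; apply L'Hôpital's rule 3 times.
After differentiating numerator and denominator 3 times the quotient is (256*sin(4*x) - 48/(2*x - 1)^4)/(30); at x = 0 this is -8/5.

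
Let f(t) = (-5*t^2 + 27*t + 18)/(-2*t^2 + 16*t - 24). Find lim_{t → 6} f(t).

33/8

Since t = 6 makes numerator and denominator zero, (t - 6) divides both.
Cancelling it gives (-5*t - 3)/(4 - 2*t); now plug in t = 6 to get 33/8.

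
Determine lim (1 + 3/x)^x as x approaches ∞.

Let L be the limit and take ln: ln L = lim (x)·ln(1 + 3/x) = lim (x)·(3/x + O(1/x²)) = 3.
Hence L = e^(3).

e^(3)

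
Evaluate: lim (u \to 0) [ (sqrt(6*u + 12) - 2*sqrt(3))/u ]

A 0/0 form; rationalise with √(12 + 6u) + √12. This collapses the numerator to 6u, leaving 6/(√(12 + 6u) + √12) → 6/(2√12) = √(3)/2.

√(3)/2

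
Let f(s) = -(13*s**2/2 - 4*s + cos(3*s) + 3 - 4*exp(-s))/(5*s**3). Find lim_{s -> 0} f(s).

-2/15

Substitution gives 0/0; apply L'Hôpital's rule 3 times.
After differentiating numerator and denominator 3 times the quotient is (27*sin(3*s) + 4*e^(-s))/(-30); at s = 0 this is -2/15.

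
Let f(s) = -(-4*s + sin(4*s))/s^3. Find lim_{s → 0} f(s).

Direct substitution gives 0/0.
Apply L'Hôpital: lim (4*cos(4*s) - 4)/(-3*s^2), still 0/0.
Apply L'Hôpital: lim (-16*sin(4*s))/(-6*s), still 0/0.
After 3 applications of L'Hôpital's rule the quotient is (-64*cos(4*s))/(-6); substituting s = 0 gives 32/3.

32/3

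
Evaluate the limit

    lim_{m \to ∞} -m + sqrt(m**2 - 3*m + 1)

-3/2

An ∞ − ∞ form. Rationalising with the conjugate, the difference becomes (-3m + 1) / (√(m^2 - 3*m + 1) + m).
For large m the denominator behaves like 2·m, so the quotient tends to -3/2 = -3/2.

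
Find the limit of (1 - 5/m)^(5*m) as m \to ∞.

e^(-25)

Write it as [(1 - 5/m)^m]^(5) · (1 - 5/m)^(0). The bracketed term tends to e^(-5) and the second factor to 1, so the limit is e^(-25).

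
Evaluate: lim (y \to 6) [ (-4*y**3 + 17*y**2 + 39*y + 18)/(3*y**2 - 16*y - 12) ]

Since y = 6 makes numerator and denominator zero, (y - 6) divides both.
Cancelling it gives (-4*y^2 - 7*y - 3)/(3*y + 2); now plug in y = 6 to get -189/20.

-189/20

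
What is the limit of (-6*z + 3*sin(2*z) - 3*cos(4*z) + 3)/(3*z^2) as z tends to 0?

8

Substitution gives 0/0 (the numerator vanishes to order 2).
Expand each term to order z^2: the coefficient of z^2 in -3·cos(4z) is 24 and in 3·sin(2z) is 0.
Lower-order terms cancel with the polynomial part, so the numerator is (24)·z^2 + o(z^2), and the limit is (24)/(3) = 8.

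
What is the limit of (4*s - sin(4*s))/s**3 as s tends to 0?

Direct substitution gives 0/0.
Apply L'Hôpital: lim (4 - 4*cos(4*s))/(3*s^2), still 0/0.
Apply L'Hôpital: lim (16*sin(4*s))/(6*s), still 0/0.
After 3 applications of L'Hôpital's rule the quotient is (64*cos(4*s))/(6); substituting s = 0 gives 32/3.

32/3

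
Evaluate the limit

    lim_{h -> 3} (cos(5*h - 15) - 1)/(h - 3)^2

-25/2

Direct substitution gives 0/0.
Apply L'Hôpital: lim (-5*sin(5*h - 15))/(2*h - 6), still 0/0.
After 2 applications of L'Hôpital's rule the quotient is (-25*cos(5*h - 15))/(2); substituting h = 3 gives -25/2.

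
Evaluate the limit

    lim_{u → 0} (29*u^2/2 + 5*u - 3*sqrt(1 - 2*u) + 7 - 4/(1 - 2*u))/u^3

Substitution gives 0/0; apply L'Hôpital's rule 3 times.
After differentiating numerator and denominator 3 times the quotient is (-192/(2*u - 1)^4 + 9*(2*u - 1)^4/(1 - 2*u)^(13/2))/(6); at u = 0 this is -61/2.

-61/2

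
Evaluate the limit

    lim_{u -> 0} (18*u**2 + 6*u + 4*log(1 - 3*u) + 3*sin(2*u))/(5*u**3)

-8

Substitution gives 0/0 (the numerator vanishes to order 3).
Expand each term to order u^3: the coefficient of u^3 in 4·ln(1 - 3u) is -36 and in 3·sin(2u) is -4.
Lower-order terms cancel with the polynomial part, so the numerator is (-40)·u^3 + o(u^3), and the limit is (-40)/(5) = -8.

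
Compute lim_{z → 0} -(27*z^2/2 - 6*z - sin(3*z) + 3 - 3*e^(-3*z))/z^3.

Substitution gives 0/0 (the numerator vanishes to order 3).
Expand each term to order z^3: the coefficient of z^3 in −sin(3z) is 9/2 and in -3·e^(-3z) is 27/2.
Lower-order terms cancel with the polynomial part, so the numerator is (18)·z^3 + o(z^3), and the limit is (18)/(-1) = -18.

-18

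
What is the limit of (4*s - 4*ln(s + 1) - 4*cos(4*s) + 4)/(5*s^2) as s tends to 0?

34/5

Substitution gives 0/0; apply L'Hôpital's rule 2 times.
After differentiating numerator and denominator 2 times the quotient is (64*cos(4*s) + 4/(s + 1)^2)/(10); at s = 0 this is 34/5.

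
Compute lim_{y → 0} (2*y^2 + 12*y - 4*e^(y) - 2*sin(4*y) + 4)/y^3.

62/3

Substitution gives 0/0; apply L'Hôpital's rule 3 times.
After differentiating numerator and denominator 3 times the quotient is (-4*e^(y) + 128*cos(4*y))/(6); at y = 0 this is 62/3.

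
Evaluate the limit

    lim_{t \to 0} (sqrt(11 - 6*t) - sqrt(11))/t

-3*√(11)/11

A 0/0 form; rationalise with √(11 - 6t) + √11. This collapses the numerator to -6t, leaving -6/(√(11 - 6t) + √11) → -6/(2√11) = -3*√(11)/11.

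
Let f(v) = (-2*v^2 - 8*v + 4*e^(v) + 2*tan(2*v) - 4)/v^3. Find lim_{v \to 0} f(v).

6

Substitution gives 0/0 (the numerator vanishes to order 3).
Expand each term to order v^3: the coefficient of v^3 in 4·e^(v) is 2/3 and in 2·tan(2v) is 16/3.
Lower-order terms cancel with the polynomial part, so the numerator is (6)·v^3 + o(v^3), and the limit is (6)/(1) = 6.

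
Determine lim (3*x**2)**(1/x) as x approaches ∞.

Base → ∞ and exponent → 0: an ∞^0 form.
Take logs: (1/x)·ln(3·x^2) = (ln 3 + 2·ln x)/x → 0.
So the limit is e^0 = 1.

1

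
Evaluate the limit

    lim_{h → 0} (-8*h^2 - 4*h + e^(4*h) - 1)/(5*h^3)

Direct substitution gives 0/0.
Apply L'Hôpital: lim (-16*h + 4*e^(4*h) - 4)/(15*h^2), still 0/0.
Apply L'Hôpital: lim (16*e^(4*h) - 16)/(30*h), still 0/0.
After 3 applications of L'Hôpital's rule the quotient is (64*e^(4*h))/(30); substituting h = 0 gives 32/15.

32/15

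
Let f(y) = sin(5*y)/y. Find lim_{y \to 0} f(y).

5

Substitution gives 0/0.
Write it as (5)·sin(5y)/(5y); since sin(u)/u → 1, the limit is 5.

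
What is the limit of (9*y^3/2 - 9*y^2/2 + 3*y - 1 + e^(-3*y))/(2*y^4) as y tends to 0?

Direct substitution gives 0/0.
Apply L'Hôpital: lim (27*y^2/2 - 9*y + 3 - 3*e^(-3*y))/(8*y^3), still 0/0.
Apply L'Hôpital: lim (27*y - 9 + 9*e^(-3*y))/(24*y^2), still 0/0.
Apply L'Hôpital: lim (27 - 27*e^(-3*y))/(48*y), still 0/0.
After 4 applications of L'Hôpital's rule the quotient is (81*e^(-3*y))/(48); substituting y = 0 gives 27/16.

27/16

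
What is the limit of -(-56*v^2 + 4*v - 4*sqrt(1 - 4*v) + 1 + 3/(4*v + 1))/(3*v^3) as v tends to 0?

176/3

Substitution gives 0/0; apply L'Hôpital's rule 3 times.
After differentiating numerator and denominator 3 times the quotient is (-1152/(4*v + 1)^4 + 96/(1 - 4*v)^(5/2))/(-18); at v = 0 this is 176/3.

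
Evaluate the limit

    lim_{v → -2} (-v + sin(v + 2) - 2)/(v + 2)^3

Direct substitution gives 0/0.
Apply L'Hôpital: lim (cos(v + 2) - 1)/(3*(v + 2)^2), still 0/0.
Apply L'Hôpital: lim (-sin(v + 2))/(6*v + 12), still 0/0.
After 3 applications of L'Hôpital's rule the quotient is (-cos(v + 2))/(6); substituting v = -2 gives -1/6.

-1/6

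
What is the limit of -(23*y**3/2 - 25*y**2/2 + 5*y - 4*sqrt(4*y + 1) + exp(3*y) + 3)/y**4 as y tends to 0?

-347/8

Substitution gives 0/0; apply L'Hôpital's rule 4 times.
After differentiating numerator and denominator 4 times the quotient is (81*e^(3*y) + 960/(4*y + 1)^(7/2))/(-24); at y = 0 this is -347/8.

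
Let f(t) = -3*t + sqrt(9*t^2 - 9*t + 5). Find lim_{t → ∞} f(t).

-3/2

This has the form ∞ − ∞. Multiply and divide by the conjugate √(9*t^2 - 9*t + 5) + 3t.
That gives (-9t + 5) / (√(9*t^2 - 9*t + 5) + 3t).
Divide numerator and denominator by t: the limit is -9/(2·3) = -3/2.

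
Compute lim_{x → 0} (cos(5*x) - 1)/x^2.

Direct substitution gives 0/0.
Apply L'Hôpital: lim (-5*sin(5*x))/(2*x), still 0/0.
After 2 applications of L'Hôpital's rule the quotient is (-25*cos(5*x))/(2); substituting x = 0 gives -25/2.

-25/2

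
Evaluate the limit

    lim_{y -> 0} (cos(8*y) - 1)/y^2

Direct substitution gives 0/0.
Apply L'Hôpital: lim (-8*sin(8*y))/(2*y), still 0/0.
After 2 applications of L'Hôpital's rule the quotient is (-64*cos(8*y))/(2); substituting y = 0 gives -32.

-32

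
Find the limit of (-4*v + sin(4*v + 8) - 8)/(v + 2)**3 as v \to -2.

-32/3

Direct substitution gives 0/0.
Apply L'Hôpital: lim (4*cos(4*v + 8) - 4)/(3*(v + 2)^2), still 0/0.
Apply L'Hôpital: lim (-16*sin(4*v + 8))/(6*v + 12), still 0/0.
After 3 applications of L'Hôpital's rule the quotient is (-64*cos(4*v + 8))/(6); substituting v = -2 gives -32/3.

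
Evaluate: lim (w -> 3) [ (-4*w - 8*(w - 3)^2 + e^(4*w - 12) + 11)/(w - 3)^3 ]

Direct substitution gives 0/0.
Apply L'Hôpital: lim (-16*w + 4*e^(4*w - 12) + 44)/(3*(w - 3)^2), still 0/0.
Apply L'Hôpital: lim (16*e^(4*w - 12) - 16)/(6*w - 18), still 0/0.
After 3 applications of L'Hôpital's rule the quotient is (64*e^(4*w - 12))/(6); substituting w = 3 gives 32/3.

32/3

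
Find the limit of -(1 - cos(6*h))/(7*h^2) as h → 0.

Substitution gives 0/0.
Use (1 − cos u)/u² → 1/2 with u = 6h: the limit is 6²/(2·(-7)) = -18/7.

-18/7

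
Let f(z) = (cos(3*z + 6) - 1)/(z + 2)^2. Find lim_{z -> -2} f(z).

-9/2

Direct substitution gives 0/0.
Apply L'Hôpital: lim (-3*sin(3*z + 6))/(2*z + 4), still 0/0.
After 2 applications of L'Hôpital's rule the quotient is (-9*cos(3*z + 6))/(2); substituting z = -2 gives -9/2.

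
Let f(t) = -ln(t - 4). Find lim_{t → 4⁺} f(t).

∞

As t → 4⁺, t - 4 → 0⁺ and ln(t - 4) → −∞.
Multiplying by -1 gives ∞.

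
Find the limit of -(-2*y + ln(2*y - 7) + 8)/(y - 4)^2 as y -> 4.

Direct substitution gives 0/0.
Apply L'Hôpital: lim (-2 + 2/(2*y - 7))/(8 - 2*y), still 0/0.
After 2 applications of L'Hôpital's rule the quotient is (-4/(2*y - 7)^2)/(-2); substituting y = 4 gives 2.

2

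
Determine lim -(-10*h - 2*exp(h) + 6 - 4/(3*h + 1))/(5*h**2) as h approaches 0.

37/5

Substitution gives 0/0; apply L'Hôpital's rule 2 times.
After differentiating numerator and denominator 2 times the quotient is (-2*e^(h) - 72/(3*h + 1)^3)/(-10); at h = 0 this is 37/5.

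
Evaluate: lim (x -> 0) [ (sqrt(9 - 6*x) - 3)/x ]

A 0/0 form; rationalise with √(9 - 6x) + √9. This collapses the numerator to -6x, leaving -6/(√(9 - 6x) + √9) → -6/(2√9) = -1.

-1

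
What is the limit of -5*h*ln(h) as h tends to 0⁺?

0

This is a 0·(−∞) form. Rewrite as -5·ln(h) / h^(−1) and apply L'Hôpital:
the derivative quotient is -5·(1/h) / (−1·h^(−2)) = (5/1)·h^1 → 0.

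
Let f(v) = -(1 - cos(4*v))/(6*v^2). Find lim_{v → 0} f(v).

Substitution gives 0/0.
Use (1 − cos u)/u² → 1/2 with u = 4v: the limit is 4²/(2·(-6)) = -4/3.

-4/3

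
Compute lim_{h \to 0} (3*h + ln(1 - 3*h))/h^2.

-9/2

Direct substitution gives 0/0.
Apply L'Hôpital: lim (3 - 3/(1 - 3*h))/(2*h), still 0/0.
After 2 applications of L'Hôpital's rule the quotient is (-9/(1 - 3*h)^2)/(2); substituting h = 0 gives -9/2.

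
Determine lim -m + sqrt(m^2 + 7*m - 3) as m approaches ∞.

7/2

An ∞ − ∞ form. Rationalising with the conjugate, the difference becomes (7m - 3) / (√(m^2 + 7*m - 3) + m).
For large m the denominator behaves like 2·m, so the quotient tends to 7/2 = 7/2.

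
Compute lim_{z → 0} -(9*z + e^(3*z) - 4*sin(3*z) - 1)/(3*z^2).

Substitution gives 0/0; apply L'Hôpital's rule 2 times.
After differentiating numerator and denominator 2 times the quotient is (9*e^(3*z) + 36*sin(3*z))/(-6); at z = 0 this is -3/2.

-3/2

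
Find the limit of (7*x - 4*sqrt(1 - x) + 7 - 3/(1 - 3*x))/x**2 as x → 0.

Substitution gives 0/0 (the numerator vanishes to order 2).
Expand each term to order x^2: the coefficient of x^2 in -3·1/(1 - 3x) is -27 and in -4·√(1 - x) is 1/2.
Lower-order terms cancel with the polynomial part, so the numerator is (-53/2)·x^2 + o(x^2), and the limit is (-53/2)/(1) = -53/2.

-53/2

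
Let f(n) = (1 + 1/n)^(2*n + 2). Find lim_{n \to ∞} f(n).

e^(2)

Write it as [(1 + 1/n)^n]^(2) · (1 + 1/n)^(2). The bracketed term tends to e^(1) and the second factor to 1, so the limit is e^(2).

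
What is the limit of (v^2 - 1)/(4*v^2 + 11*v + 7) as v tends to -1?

Since v = -1 makes numerator and denominator zero, (v + 1) divides both.
Cancelling it gives (v - 1)/(4*v + 7); now plug in v = -1 to get -2/3.

-2/3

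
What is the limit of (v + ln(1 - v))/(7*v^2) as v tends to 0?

Direct substitution gives 0/0.
Apply L'Hôpital: lim (1 - 1/(1 - v))/(14*v), still 0/0.
After 2 applications of L'Hôpital's rule the quotient is (-1/(1 - v)^2)/(14); substituting v = 0 gives -1/14.

-1/14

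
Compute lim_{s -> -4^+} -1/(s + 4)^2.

As s → -4⁺, (s + 4) → 0⁺, so (s + 4)^2 → 0⁺ and -1/(s + 4)^2 → -∞.

-∞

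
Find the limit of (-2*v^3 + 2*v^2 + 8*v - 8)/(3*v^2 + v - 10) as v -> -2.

24/11

Direct substitution gives 0/0, so factor. Both numerator and denominator have (v + 2) as a factor.
After cancelling, the expression reduces to (-2*v^2 + 6*v - 4)/(3*v - 5).
Substituting v = -2 gives 24/11.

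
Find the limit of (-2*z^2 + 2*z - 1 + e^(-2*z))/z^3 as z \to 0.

-4/3

Direct substitution gives 0/0.
Apply L'Hôpital: lim (-4*z + 2 - 2*e^(-2*z))/(3*z^2), still 0/0.
Apply L'Hôpital: lim (-4 + 4*e^(-2*z))/(6*z), still 0/0.
After 3 applications of L'Hôpital's rule the quotient is (-8*e^(-2*z))/(6); substituting z = 0 gives -4/3.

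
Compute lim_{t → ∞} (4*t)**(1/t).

1

Base → ∞ and exponent → 0: an ∞^0 form.
Take logs: (1/t)·ln(4·t^1) = (ln 4 + 1·ln t)/t → 0.
So the limit is e^0 = 1.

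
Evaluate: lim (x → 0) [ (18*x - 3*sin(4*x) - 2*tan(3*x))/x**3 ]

Substitution gives 0/0; apply L'Hôpital's rule 3 times.
After differentiating numerator and denominator 3 times the quotient is (192*cos(4*x) - 324*tan(3*x)^4 - 432*tan(3*x)^2 - 108)/(6); at x = 0 this is 14.

14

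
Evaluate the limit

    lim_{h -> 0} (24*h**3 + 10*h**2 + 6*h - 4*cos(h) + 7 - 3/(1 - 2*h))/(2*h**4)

Substitution gives 0/0; apply L'Hôpital's rule 4 times.
After differentiating numerator and denominator 4 times the quotient is (-4*cos(h) + 1152/(2*h - 1)^5)/(48); at h = 0 this is -289/12.

-289/12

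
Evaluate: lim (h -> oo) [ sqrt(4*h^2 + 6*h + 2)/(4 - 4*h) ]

-1/2

For large |h|, √(4*h^2 + 6*h + 2) ≈ √4·|h| and the denominator ≈ -4h.
Since h → +∞, |h| = h, giving √4/(-4) = -1/2.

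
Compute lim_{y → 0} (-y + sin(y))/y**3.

-1/6

Direct substitution gives 0/0.
Apply L'Hôpital: lim (cos(y) - 1)/(3*y^2), still 0/0.
Apply L'Hôpital: lim (-sin(y))/(6*y), still 0/0.
After 3 applications of L'Hôpital's rule the quotient is (-cos(y))/(6); substituting y = 0 gives -1/6.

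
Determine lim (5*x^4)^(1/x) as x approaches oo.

Base → ∞ and exponent → 0: an ∞^0 form.
Take logs: (1/x)·ln(5·x^4) = (ln 5 + 4·ln x)/x → 0.
So the limit is e^0 = 1.

1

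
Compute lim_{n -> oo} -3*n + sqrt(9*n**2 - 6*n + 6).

An ∞ − ∞ form. Rationalising with the conjugate, the difference becomes (-6n + 6) / (√(9*n^2 - 6*n + 6) + 3n).
For large n the denominator behaves like 2·3n, so the quotient tends to -6/6 = -1.

-1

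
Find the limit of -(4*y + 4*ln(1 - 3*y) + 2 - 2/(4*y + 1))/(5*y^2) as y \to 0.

10

Substitution gives 0/0 (the numerator vanishes to order 2).
Expand each term to order y^2: the coefficient of y^2 in -2·1/(1 + 4y) is -32 and in 4·ln(1 - 3y) is -18.
Lower-order terms cancel with the polynomial part, so the numerator is (-50)·y^2 + o(y^2), and the limit is (-50)/(-5) = 10.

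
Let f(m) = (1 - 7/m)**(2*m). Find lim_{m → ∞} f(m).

e^(-14)

Let L be the limit and take ln: ln L = lim (2m)·ln(1 - 7/m) = lim (2m)·(-7/m + O(1/m²)) = -14.
Hence L = e^(-14).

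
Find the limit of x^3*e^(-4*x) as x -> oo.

Write as x^3/e^{4x}, an ∞/∞ form.
Exponential growth dominates any polynomial, so repeated L'Hôpital (or the standard result) gives 0.

0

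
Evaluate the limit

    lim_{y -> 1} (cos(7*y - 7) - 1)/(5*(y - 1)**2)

-49/10

Direct substitution gives 0/0.
Apply L'Hôpital: lim (-7*sin(7*y - 7))/(10*y - 10), still 0/0.
After 2 applications of L'Hôpital's rule the quotient is (-49*cos(7*y - 7))/(10); substituting y = 1 gives -49/10.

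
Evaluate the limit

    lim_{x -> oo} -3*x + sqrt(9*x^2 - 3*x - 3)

-1/2

An ∞ − ∞ form. Rationalising with the conjugate, the difference becomes (-3x - 3) / (√(9*x^2 - 3*x - 3) + 3x).
For large x the denominator behaves like 2·3x, so the quotient tends to -3/6 = -1/2.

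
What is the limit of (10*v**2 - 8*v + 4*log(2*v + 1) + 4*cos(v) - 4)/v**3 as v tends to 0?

Substitution gives 0/0; apply L'Hôpital's rule 3 times.
After differentiating numerator and denominator 3 times the quotient is (4*sin(v) + 64/(2*v + 1)^3)/(6); at v = 0 this is 32/3.

32/3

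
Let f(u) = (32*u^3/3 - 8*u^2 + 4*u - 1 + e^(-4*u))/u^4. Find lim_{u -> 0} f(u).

32/3

Direct substitution gives 0/0.
Apply L'Hôpital: lim (32*u^2 - 16*u + 4 - 4*e^(-4*u))/(4*u^3), still 0/0.
Apply L'Hôpital: lim (64*u - 16 + 16*e^(-4*u))/(12*u^2), still 0/0.
Apply L'Hôpital: lim (64 - 64*e^(-4*u))/(24*u), still 0/0.
After 4 applications of L'Hôpital's rule the quotient is (256*e^(-4*u))/(24); substituting u = 0 gives 32/3.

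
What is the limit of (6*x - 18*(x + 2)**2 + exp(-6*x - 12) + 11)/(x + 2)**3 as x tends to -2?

Direct substitution gives 0/0.
Apply L'Hôpital: lim (-36*x - 6*e^(-6*x - 12) - 66)/(3*(x + 2)^2), still 0/0.
Apply L'Hôpital: lim (36*e^(-6*x - 12) - 36)/(6*x + 12), still 0/0.
After 3 applications of L'Hôpital's rule the quotient is (-216*e^(-6*x - 12))/(6); substituting x = -2 gives -36.

-36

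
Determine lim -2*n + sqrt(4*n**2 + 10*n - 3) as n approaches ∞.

An ∞ − ∞ form. Rationalising with the conjugate, the difference becomes (10n - 3) / (√(4*n^2 + 10*n - 3) + 2n).
For large n the denominator behaves like 2·2n, so the quotient tends to 10/4 = 5/2.

5/2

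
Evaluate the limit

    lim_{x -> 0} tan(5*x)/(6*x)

5/6

Substitution gives 0/0.
Since tan(u)/u → 1 as u → 0, tan(5x)/(5x) → 1 and the limit is 5/6.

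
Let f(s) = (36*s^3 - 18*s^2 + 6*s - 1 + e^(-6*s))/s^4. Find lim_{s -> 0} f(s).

Direct substitution gives 0/0.
Apply L'Hôpital: lim (108*s^2 - 36*s + 6 - 6*e^(-6*s))/(4*s^3), still 0/0.
Apply L'Hôpital: lim (216*s - 36 + 36*e^(-6*s))/(12*s^2), still 0/0.
Apply L'Hôpital: lim (216 - 216*e^(-6*s))/(24*s), still 0/0.
After 4 applications of L'Hôpital's rule the quotient is (1296*e^(-6*s))/(24); substituting s = 0 gives 54.

54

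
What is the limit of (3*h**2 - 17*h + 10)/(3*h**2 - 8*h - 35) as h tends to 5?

13/22

Direct substitution gives 0/0, so factor. Both numerator and denominator have (h - 5) as a factor.
After cancelling, the expression reduces to (3*h - 2)/(3*h + 7).
Substituting h = 5 gives 13/22.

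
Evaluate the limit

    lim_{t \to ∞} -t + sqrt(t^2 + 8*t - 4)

4

This has the form ∞ − ∞. Multiply and divide by the conjugate √(t^2 + 8*t - 4) + t.
That gives (8t - 4) / (√(t^2 + 8*t - 4) + t).
Divide numerator and denominator by t: the limit is 8/(2·1) = 4.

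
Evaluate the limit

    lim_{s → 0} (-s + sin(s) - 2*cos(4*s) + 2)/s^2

16

Substitution gives 0/0 (the numerator vanishes to order 2).
Expand each term to order s^2: the coefficient of s^2 in -2·cos(4s) is 16 and in sin(s) is 0.
Lower-order terms cancel with the polynomial part, so the numerator is (16)·s^2 + o(s^2), and the limit is (16)/(1) = 16.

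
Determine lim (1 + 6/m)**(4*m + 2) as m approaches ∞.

The base → 1 and the exponent → ∞: a 1^∞ form.
Take logarithms: (4m + 2)·ln(1 + 6/m). Since ln(1+u) ~ u for small u, this behaves like (4m)·(6/m) → 24.
So the limit is e^(24).

e^(24)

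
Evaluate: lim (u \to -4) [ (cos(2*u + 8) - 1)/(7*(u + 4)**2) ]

Direct substitution gives 0/0.
Apply L'Hôpital: lim (-2*sin(2*u + 8))/(14*u + 56), still 0/0.
After 2 applications of L'Hôpital's rule the quotient is (-4*cos(2*u + 8))/(14); substituting u = -4 gives -2/7.

-2/7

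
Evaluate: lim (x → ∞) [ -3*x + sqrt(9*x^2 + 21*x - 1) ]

7/2

This has the form ∞ − ∞. Multiply and divide by the conjugate √(9*x^2 + 21*x - 1) + 3x.
That gives (21x - 1) / (√(9*x^2 + 21*x - 1) + 3x).
Divide numerator and denominator by x: the limit is 21/(2·3) = 7/2.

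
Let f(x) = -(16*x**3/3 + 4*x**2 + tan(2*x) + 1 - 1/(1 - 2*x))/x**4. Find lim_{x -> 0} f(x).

Substitution gives 0/0 (the numerator vanishes to order 4).
Expand each term to order x^4: the coefficient of x^4 in tan(2x) is 0 and in −1/(1 - 2x) is -16.
Lower-order terms cancel with the polynomial part, so the numerator is (-16)·x^4 + o(x^4), and the limit is (-16)/(-1) = 16.

16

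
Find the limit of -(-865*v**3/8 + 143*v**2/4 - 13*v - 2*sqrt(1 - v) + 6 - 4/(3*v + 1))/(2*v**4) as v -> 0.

Substitution gives 0/0; apply L'Hôpital's rule 4 times.
After differentiating numerator and denominator 4 times the quotient is (-7776/(3*v + 1)^5 + 15/(8*(1 - v)^(7/2)))/(-48); at v = 0 this is 20731/128.

20731/128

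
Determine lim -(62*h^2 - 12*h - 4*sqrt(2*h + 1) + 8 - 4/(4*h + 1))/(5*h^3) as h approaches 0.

-254/5

Substitution gives 0/0; apply L'Hôpital's rule 3 times.
After differentiating numerator and denominator 3 times the quotient is (1536/(4*h + 1)^4 - 12/(2*h + 1)^(5/2))/(-30); at h = 0 this is -254/5.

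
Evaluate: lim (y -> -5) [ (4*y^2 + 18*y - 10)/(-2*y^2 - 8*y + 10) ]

Since y = -5 makes numerator and denominator zero, (y + 5) divides both.
Cancelling it gives (4*y - 2)/(2 - 2*y); now plug in y = -5 to get -11/6.

-11/6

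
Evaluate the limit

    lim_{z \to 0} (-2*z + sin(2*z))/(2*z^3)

Direct substitution gives 0/0.
Apply L'Hôpital: lim (2*cos(2*z) - 2)/(6*z^2), still 0/0.
Apply L'Hôpital: lim (-4*sin(2*z))/(12*z), still 0/0.
After 3 applications of L'Hôpital's rule the quotient is (-8*cos(2*z))/(12); substituting z = 0 gives -2/3.

-2/3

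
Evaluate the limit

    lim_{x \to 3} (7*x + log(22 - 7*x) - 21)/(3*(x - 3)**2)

Direct substitution gives 0/0.
Apply L'Hôpital: lim (7 - 7/(22 - 7*x))/(6*x - 18), still 0/0.
After 2 applications of L'Hôpital's rule the quotient is (-49/(22 - 7*x)^2)/(6); substituting x = 3 gives -49/6.

-49/6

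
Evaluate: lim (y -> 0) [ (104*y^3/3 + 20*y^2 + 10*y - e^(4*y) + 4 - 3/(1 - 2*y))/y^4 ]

-176/3

Substitution gives 0/0; apply L'Hôpital's rule 4 times.
After differentiating numerator and denominator 4 times the quotient is (-256*e^(4*y) + 1152/(2*y - 1)^5)/(24); at y = 0 this is -176/3.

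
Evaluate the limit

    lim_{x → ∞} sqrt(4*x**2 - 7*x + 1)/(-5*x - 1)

For large |x|, √(4*x^2 - 7*x + 1) ≈ √4·|x| and the denominator ≈ -5x.
Since x → +∞, |x| = x, giving √4/(-5) = -2/5.

-2/5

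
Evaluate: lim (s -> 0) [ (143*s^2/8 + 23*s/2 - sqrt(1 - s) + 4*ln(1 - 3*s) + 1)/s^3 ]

-575/16

Substitution gives 0/0; apply L'Hôpital's rule 3 times.
After differentiating numerator and denominator 3 times the quotient is (216/(3*s - 1)^3 + 3/(8*(1 - s)^(5/2)))/(6); at s = 0 this is -575/16.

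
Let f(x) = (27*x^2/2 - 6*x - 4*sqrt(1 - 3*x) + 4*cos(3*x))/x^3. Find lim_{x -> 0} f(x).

Substitution gives 0/0; apply L'Hôpital's rule 3 times.
After differentiating numerator and denominator 3 times the quotient is (108*sin(3*x) + 81/(2*(1 - 3*x)^(5/2)))/(6); at x = 0 this is 27/4.

27/4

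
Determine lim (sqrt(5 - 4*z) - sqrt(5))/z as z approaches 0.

Substitution gives 0/0. Multiply numerator and denominator by the conjugate √(5 - 4z) + √5.
The numerator becomes (5 - 4z) − 5 = -4z, so the expression simplifies to -4/(√(5 - 4z) + √5).
Letting z → 0 gives -4/(2√5) = -2*√(5)/5.

-2*√(5)/5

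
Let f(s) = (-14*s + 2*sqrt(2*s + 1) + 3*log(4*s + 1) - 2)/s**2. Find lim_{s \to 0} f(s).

Substitution gives 0/0; apply L'Hôpital's rule 2 times.
After differentiating numerator and denominator 2 times the quotient is (-48/(4*s + 1)^2 - 2/(2*s + 1)^(3/2))/(2); at s = 0 this is -25.

-25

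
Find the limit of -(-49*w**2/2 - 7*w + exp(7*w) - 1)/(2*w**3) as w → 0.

-343/12

Direct substitution gives 0/0.
Apply L'Hôpital: lim (-49*w + 7*e^(7*w) - 7)/(-6*w^2), still 0/0.
Apply L'Hôpital: lim (49*e^(7*w) - 49)/(-12*w), still 0/0.
After 3 applications of L'Hôpital's rule the quotient is (343*e^(7*w))/(-12); substituting w = 0 gives -343/12.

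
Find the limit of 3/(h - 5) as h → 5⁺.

∞

As h → 5⁺, (h - 5) → 0⁺, so (h - 5)^1 → 0⁺ and 3/(h - 5)^1 → ∞.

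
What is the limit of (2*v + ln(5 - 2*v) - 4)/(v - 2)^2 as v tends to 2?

-2

Direct substitution gives 0/0.
Apply L'Hôpital: lim (2 - 2/(5 - 2*v))/(2*v - 4), still 0/0.
After 2 applications of L'Hôpital's rule the quotient is (-4/(5 - 2*v)^2)/(2); substituting v = 2 gives -2.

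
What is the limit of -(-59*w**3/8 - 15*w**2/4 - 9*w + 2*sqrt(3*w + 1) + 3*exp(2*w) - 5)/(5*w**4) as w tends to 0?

Substitution gives 0/0; apply L'Hôpital's rule 4 times.
After differentiating numerator and denominator 4 times the quotient is (48*e^(2*w) - 1215/(8*(3*w + 1)^(7/2)))/(-120); at w = 0 this is 277/320.

277/320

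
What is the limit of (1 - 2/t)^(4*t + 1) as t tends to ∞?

The base → 1 and the exponent → ∞: a 1^∞ form.
Take logarithms: (4t + 1)·ln(1 - 2/t). Since ln(1+u) ~ u for small u, this behaves like (4t)·(-2/t) → -8.
So the limit is e^(-8).

e^(-8)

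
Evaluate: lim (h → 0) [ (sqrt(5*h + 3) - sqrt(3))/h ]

Substitution gives 0/0. Multiply numerator and denominator by the conjugate √(3 + 5h) + √3.
The numerator becomes (3 + 5h) − 3 = 5h, so the expression simplifies to 5/(√(3 + 5h) + √3).
Letting h → 0 gives 5/(2√3) = 5*√(3)/6.

5*√(3)/6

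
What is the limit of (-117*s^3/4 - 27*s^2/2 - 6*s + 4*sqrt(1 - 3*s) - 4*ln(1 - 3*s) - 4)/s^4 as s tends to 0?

2187/32

Substitution gives 0/0 (the numerator vanishes to order 4).
Expand each term to order s^4: the coefficient of s^4 in 4·√(1 - 3s) is -405/32 and in -4·ln(1 - 3s) is 81.
Lower-order terms cancel with the polynomial part, so the numerator is (2187/32)·s^4 + o(s^4), and the limit is (2187/32)/(1) = 2187/32.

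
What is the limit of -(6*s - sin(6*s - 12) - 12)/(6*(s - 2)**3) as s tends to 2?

-6

Direct substitution gives 0/0.
Apply L'Hôpital: lim (6 - 6*cos(6*s - 12))/(-18*(s - 2)^2), still 0/0.
Apply L'Hôpital: lim (36*sin(6*s - 12))/(72 - 36*s), still 0/0.
After 3 applications of L'Hôpital's rule the quotient is (216*cos(6*s - 12))/(-36); substituting s = 2 gives -6.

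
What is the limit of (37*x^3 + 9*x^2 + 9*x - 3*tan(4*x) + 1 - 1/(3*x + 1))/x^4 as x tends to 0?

Substitution gives 0/0 (the numerator vanishes to order 4).
Expand each term to order x^4: the coefficient of x^4 in -3·tan(4x) is 0 and in −1/(1 + 3x) is -81.
Lower-order terms cancel with the polynomial part, so the numerator is (-81)·x^4 + o(x^4), and the limit is (-81)/(1) = -81.

-81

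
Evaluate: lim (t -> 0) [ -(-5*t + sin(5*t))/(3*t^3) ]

125/18

Direct substitution gives 0/0.
Apply L'Hôpital: lim (5*cos(5*t) - 5)/(-9*t^2), still 0/0.
Apply L'Hôpital: lim (-25*sin(5*t))/(-18*t), still 0/0.
After 3 applications of L'Hôpital's rule the quotient is (-125*cos(5*t))/(-18); substituting t = 0 gives 125/18.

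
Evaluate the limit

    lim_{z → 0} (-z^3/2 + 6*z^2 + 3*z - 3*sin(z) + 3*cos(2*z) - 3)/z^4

Substitution gives 0/0; apply L'Hôpital's rule 4 times.
After differentiating numerator and denominator 4 times the quotient is (-3*sin(z) + 48*cos(2*z))/(24); at z = 0 this is 2.

2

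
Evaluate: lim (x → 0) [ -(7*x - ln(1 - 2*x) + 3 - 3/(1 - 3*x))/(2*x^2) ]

Substitution gives 0/0; apply L'Hôpital's rule 2 times.
After differentiating numerator and denominator 2 times the quotient is (54/(3*x - 1)^3 + 4/(2*x - 1)^2)/(-4); at x = 0 this is 25/2.

25/2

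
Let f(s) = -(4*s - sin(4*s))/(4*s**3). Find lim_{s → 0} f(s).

Direct substitution gives 0/0.
Apply L'Hôpital: lim (4 - 4*cos(4*s))/(-12*s^2), still 0/0.
Apply L'Hôpital: lim (16*sin(4*s))/(-24*s), still 0/0.
After 3 applications of L'Hôpital's rule the quotient is (64*cos(4*s))/(-24); substituting s = 0 gives -8/3.

-8/3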